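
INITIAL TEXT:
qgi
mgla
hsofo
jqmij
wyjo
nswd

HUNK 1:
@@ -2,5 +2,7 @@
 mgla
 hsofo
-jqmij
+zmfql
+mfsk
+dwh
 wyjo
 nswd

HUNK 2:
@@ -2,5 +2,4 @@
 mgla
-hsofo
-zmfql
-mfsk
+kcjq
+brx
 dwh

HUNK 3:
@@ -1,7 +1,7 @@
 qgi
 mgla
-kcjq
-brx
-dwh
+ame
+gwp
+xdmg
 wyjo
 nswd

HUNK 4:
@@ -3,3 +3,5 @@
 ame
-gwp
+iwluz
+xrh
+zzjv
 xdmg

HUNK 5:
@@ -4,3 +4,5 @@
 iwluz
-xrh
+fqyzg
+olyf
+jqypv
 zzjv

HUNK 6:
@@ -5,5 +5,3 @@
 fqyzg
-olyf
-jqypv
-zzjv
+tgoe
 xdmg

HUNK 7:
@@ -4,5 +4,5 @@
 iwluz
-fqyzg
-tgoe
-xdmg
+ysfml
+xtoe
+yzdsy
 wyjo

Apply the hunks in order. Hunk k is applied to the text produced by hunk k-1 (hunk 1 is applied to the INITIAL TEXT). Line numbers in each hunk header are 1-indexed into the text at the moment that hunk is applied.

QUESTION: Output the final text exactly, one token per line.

Answer: qgi
mgla
ame
iwluz
ysfml
xtoe
yzdsy
wyjo
nswd

Derivation:
Hunk 1: at line 2 remove [jqmij] add [zmfql,mfsk,dwh] -> 8 lines: qgi mgla hsofo zmfql mfsk dwh wyjo nswd
Hunk 2: at line 2 remove [hsofo,zmfql,mfsk] add [kcjq,brx] -> 7 lines: qgi mgla kcjq brx dwh wyjo nswd
Hunk 3: at line 1 remove [kcjq,brx,dwh] add [ame,gwp,xdmg] -> 7 lines: qgi mgla ame gwp xdmg wyjo nswd
Hunk 4: at line 3 remove [gwp] add [iwluz,xrh,zzjv] -> 9 lines: qgi mgla ame iwluz xrh zzjv xdmg wyjo nswd
Hunk 5: at line 4 remove [xrh] add [fqyzg,olyf,jqypv] -> 11 lines: qgi mgla ame iwluz fqyzg olyf jqypv zzjv xdmg wyjo nswd
Hunk 6: at line 5 remove [olyf,jqypv,zzjv] add [tgoe] -> 9 lines: qgi mgla ame iwluz fqyzg tgoe xdmg wyjo nswd
Hunk 7: at line 4 remove [fqyzg,tgoe,xdmg] add [ysfml,xtoe,yzdsy] -> 9 lines: qgi mgla ame iwluz ysfml xtoe yzdsy wyjo nswd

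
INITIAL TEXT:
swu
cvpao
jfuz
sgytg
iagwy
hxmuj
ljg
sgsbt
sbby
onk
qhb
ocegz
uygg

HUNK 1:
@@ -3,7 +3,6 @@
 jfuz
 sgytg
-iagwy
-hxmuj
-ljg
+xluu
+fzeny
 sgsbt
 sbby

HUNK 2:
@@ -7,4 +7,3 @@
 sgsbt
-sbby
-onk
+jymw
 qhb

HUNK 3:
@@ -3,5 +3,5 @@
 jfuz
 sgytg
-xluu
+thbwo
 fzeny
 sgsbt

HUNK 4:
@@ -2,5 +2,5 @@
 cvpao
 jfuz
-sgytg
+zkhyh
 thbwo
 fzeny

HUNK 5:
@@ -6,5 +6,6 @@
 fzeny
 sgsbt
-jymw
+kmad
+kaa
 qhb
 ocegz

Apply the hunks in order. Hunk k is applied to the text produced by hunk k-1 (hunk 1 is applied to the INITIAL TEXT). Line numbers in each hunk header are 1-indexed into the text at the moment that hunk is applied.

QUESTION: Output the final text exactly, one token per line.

Hunk 1: at line 3 remove [iagwy,hxmuj,ljg] add [xluu,fzeny] -> 12 lines: swu cvpao jfuz sgytg xluu fzeny sgsbt sbby onk qhb ocegz uygg
Hunk 2: at line 7 remove [sbby,onk] add [jymw] -> 11 lines: swu cvpao jfuz sgytg xluu fzeny sgsbt jymw qhb ocegz uygg
Hunk 3: at line 3 remove [xluu] add [thbwo] -> 11 lines: swu cvpao jfuz sgytg thbwo fzeny sgsbt jymw qhb ocegz uygg
Hunk 4: at line 2 remove [sgytg] add [zkhyh] -> 11 lines: swu cvpao jfuz zkhyh thbwo fzeny sgsbt jymw qhb ocegz uygg
Hunk 5: at line 6 remove [jymw] add [kmad,kaa] -> 12 lines: swu cvpao jfuz zkhyh thbwo fzeny sgsbt kmad kaa qhb ocegz uygg

Answer: swu
cvpao
jfuz
zkhyh
thbwo
fzeny
sgsbt
kmad
kaa
qhb
ocegz
uygg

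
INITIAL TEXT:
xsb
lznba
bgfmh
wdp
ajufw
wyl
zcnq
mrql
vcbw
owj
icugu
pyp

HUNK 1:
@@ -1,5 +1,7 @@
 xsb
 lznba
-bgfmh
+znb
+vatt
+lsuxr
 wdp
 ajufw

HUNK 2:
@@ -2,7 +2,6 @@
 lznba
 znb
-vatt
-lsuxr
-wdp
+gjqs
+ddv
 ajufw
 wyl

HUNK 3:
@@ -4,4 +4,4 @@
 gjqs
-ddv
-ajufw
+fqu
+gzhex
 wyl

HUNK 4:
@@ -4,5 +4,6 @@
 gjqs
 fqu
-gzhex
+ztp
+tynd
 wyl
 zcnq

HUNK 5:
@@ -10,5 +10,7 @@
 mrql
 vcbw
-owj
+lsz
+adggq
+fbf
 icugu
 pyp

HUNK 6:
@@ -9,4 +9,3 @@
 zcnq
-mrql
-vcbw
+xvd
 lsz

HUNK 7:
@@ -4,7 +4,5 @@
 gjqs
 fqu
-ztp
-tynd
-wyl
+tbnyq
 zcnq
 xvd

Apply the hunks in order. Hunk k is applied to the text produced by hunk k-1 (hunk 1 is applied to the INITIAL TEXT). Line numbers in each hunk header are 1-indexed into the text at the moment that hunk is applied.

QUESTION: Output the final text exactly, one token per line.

Answer: xsb
lznba
znb
gjqs
fqu
tbnyq
zcnq
xvd
lsz
adggq
fbf
icugu
pyp

Derivation:
Hunk 1: at line 1 remove [bgfmh] add [znb,vatt,lsuxr] -> 14 lines: xsb lznba znb vatt lsuxr wdp ajufw wyl zcnq mrql vcbw owj icugu pyp
Hunk 2: at line 2 remove [vatt,lsuxr,wdp] add [gjqs,ddv] -> 13 lines: xsb lznba znb gjqs ddv ajufw wyl zcnq mrql vcbw owj icugu pyp
Hunk 3: at line 4 remove [ddv,ajufw] add [fqu,gzhex] -> 13 lines: xsb lznba znb gjqs fqu gzhex wyl zcnq mrql vcbw owj icugu pyp
Hunk 4: at line 4 remove [gzhex] add [ztp,tynd] -> 14 lines: xsb lznba znb gjqs fqu ztp tynd wyl zcnq mrql vcbw owj icugu pyp
Hunk 5: at line 10 remove [owj] add [lsz,adggq,fbf] -> 16 lines: xsb lznba znb gjqs fqu ztp tynd wyl zcnq mrql vcbw lsz adggq fbf icugu pyp
Hunk 6: at line 9 remove [mrql,vcbw] add [xvd] -> 15 lines: xsb lznba znb gjqs fqu ztp tynd wyl zcnq xvd lsz adggq fbf icugu pyp
Hunk 7: at line 4 remove [ztp,tynd,wyl] add [tbnyq] -> 13 lines: xsb lznba znb gjqs fqu tbnyq zcnq xvd lsz adggq fbf icugu pyp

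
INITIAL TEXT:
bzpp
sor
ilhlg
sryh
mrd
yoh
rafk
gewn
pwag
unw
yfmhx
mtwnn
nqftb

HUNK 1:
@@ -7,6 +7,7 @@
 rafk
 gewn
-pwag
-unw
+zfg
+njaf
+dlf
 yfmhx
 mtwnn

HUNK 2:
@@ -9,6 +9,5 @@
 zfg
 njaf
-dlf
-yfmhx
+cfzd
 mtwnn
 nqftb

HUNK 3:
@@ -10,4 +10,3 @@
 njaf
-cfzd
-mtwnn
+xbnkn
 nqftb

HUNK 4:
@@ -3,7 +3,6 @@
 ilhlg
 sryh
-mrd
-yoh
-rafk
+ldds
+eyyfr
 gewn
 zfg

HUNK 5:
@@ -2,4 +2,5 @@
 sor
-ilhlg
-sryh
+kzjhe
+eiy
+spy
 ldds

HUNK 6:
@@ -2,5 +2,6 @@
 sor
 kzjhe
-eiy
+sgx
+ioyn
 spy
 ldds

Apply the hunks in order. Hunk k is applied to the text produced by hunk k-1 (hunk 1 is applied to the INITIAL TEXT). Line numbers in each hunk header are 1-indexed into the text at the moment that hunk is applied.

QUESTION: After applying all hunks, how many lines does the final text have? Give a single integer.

Hunk 1: at line 7 remove [pwag,unw] add [zfg,njaf,dlf] -> 14 lines: bzpp sor ilhlg sryh mrd yoh rafk gewn zfg njaf dlf yfmhx mtwnn nqftb
Hunk 2: at line 9 remove [dlf,yfmhx] add [cfzd] -> 13 lines: bzpp sor ilhlg sryh mrd yoh rafk gewn zfg njaf cfzd mtwnn nqftb
Hunk 3: at line 10 remove [cfzd,mtwnn] add [xbnkn] -> 12 lines: bzpp sor ilhlg sryh mrd yoh rafk gewn zfg njaf xbnkn nqftb
Hunk 4: at line 3 remove [mrd,yoh,rafk] add [ldds,eyyfr] -> 11 lines: bzpp sor ilhlg sryh ldds eyyfr gewn zfg njaf xbnkn nqftb
Hunk 5: at line 2 remove [ilhlg,sryh] add [kzjhe,eiy,spy] -> 12 lines: bzpp sor kzjhe eiy spy ldds eyyfr gewn zfg njaf xbnkn nqftb
Hunk 6: at line 2 remove [eiy] add [sgx,ioyn] -> 13 lines: bzpp sor kzjhe sgx ioyn spy ldds eyyfr gewn zfg njaf xbnkn nqftb
Final line count: 13

Answer: 13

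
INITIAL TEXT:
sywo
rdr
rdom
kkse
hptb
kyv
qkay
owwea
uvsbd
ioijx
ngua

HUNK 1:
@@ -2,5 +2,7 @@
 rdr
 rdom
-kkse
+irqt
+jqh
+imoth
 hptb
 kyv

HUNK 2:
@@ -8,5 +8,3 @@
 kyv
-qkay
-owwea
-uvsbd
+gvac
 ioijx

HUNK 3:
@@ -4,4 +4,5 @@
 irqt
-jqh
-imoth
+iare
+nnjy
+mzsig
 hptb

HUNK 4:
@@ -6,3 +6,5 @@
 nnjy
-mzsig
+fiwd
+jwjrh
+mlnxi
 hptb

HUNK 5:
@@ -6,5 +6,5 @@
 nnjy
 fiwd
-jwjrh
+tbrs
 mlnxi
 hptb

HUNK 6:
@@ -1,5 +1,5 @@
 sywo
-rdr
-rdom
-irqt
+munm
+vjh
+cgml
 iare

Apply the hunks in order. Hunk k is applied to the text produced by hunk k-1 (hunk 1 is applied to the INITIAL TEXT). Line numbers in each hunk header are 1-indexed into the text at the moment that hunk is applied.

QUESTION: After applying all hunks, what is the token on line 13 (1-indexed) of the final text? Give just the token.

Hunk 1: at line 2 remove [kkse] add [irqt,jqh,imoth] -> 13 lines: sywo rdr rdom irqt jqh imoth hptb kyv qkay owwea uvsbd ioijx ngua
Hunk 2: at line 8 remove [qkay,owwea,uvsbd] add [gvac] -> 11 lines: sywo rdr rdom irqt jqh imoth hptb kyv gvac ioijx ngua
Hunk 3: at line 4 remove [jqh,imoth] add [iare,nnjy,mzsig] -> 12 lines: sywo rdr rdom irqt iare nnjy mzsig hptb kyv gvac ioijx ngua
Hunk 4: at line 6 remove [mzsig] add [fiwd,jwjrh,mlnxi] -> 14 lines: sywo rdr rdom irqt iare nnjy fiwd jwjrh mlnxi hptb kyv gvac ioijx ngua
Hunk 5: at line 6 remove [jwjrh] add [tbrs] -> 14 lines: sywo rdr rdom irqt iare nnjy fiwd tbrs mlnxi hptb kyv gvac ioijx ngua
Hunk 6: at line 1 remove [rdr,rdom,irqt] add [munm,vjh,cgml] -> 14 lines: sywo munm vjh cgml iare nnjy fiwd tbrs mlnxi hptb kyv gvac ioijx ngua
Final line 13: ioijx

Answer: ioijx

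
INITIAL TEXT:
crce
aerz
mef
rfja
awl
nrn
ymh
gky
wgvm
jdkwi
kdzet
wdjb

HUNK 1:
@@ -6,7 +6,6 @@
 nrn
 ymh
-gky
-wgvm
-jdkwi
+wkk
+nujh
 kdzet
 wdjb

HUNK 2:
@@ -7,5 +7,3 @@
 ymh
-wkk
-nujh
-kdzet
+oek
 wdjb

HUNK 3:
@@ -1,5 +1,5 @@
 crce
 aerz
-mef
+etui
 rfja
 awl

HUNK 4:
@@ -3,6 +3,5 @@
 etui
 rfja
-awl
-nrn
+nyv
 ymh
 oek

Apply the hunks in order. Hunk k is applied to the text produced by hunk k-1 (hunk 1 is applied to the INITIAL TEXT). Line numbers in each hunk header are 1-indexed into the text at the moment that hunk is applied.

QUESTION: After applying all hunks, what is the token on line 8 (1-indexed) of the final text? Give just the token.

Answer: wdjb

Derivation:
Hunk 1: at line 6 remove [gky,wgvm,jdkwi] add [wkk,nujh] -> 11 lines: crce aerz mef rfja awl nrn ymh wkk nujh kdzet wdjb
Hunk 2: at line 7 remove [wkk,nujh,kdzet] add [oek] -> 9 lines: crce aerz mef rfja awl nrn ymh oek wdjb
Hunk 3: at line 1 remove [mef] add [etui] -> 9 lines: crce aerz etui rfja awl nrn ymh oek wdjb
Hunk 4: at line 3 remove [awl,nrn] add [nyv] -> 8 lines: crce aerz etui rfja nyv ymh oek wdjb
Final line 8: wdjb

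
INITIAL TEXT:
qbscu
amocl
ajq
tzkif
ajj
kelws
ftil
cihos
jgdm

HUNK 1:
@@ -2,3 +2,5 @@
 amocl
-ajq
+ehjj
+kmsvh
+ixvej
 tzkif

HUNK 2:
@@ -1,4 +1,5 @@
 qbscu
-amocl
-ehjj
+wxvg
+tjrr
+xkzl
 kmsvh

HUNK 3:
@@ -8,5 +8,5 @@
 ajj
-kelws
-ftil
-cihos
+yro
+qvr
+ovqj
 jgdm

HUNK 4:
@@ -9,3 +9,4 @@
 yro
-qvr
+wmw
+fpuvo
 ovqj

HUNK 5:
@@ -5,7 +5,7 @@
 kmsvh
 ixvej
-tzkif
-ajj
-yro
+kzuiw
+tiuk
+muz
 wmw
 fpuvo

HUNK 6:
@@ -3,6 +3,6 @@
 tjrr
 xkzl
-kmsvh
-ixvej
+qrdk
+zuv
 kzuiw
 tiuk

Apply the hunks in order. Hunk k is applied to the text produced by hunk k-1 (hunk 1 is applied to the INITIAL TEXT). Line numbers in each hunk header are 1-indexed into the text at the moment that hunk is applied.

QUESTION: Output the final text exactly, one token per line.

Hunk 1: at line 2 remove [ajq] add [ehjj,kmsvh,ixvej] -> 11 lines: qbscu amocl ehjj kmsvh ixvej tzkif ajj kelws ftil cihos jgdm
Hunk 2: at line 1 remove [amocl,ehjj] add [wxvg,tjrr,xkzl] -> 12 lines: qbscu wxvg tjrr xkzl kmsvh ixvej tzkif ajj kelws ftil cihos jgdm
Hunk 3: at line 8 remove [kelws,ftil,cihos] add [yro,qvr,ovqj] -> 12 lines: qbscu wxvg tjrr xkzl kmsvh ixvej tzkif ajj yro qvr ovqj jgdm
Hunk 4: at line 9 remove [qvr] add [wmw,fpuvo] -> 13 lines: qbscu wxvg tjrr xkzl kmsvh ixvej tzkif ajj yro wmw fpuvo ovqj jgdm
Hunk 5: at line 5 remove [tzkif,ajj,yro] add [kzuiw,tiuk,muz] -> 13 lines: qbscu wxvg tjrr xkzl kmsvh ixvej kzuiw tiuk muz wmw fpuvo ovqj jgdm
Hunk 6: at line 3 remove [kmsvh,ixvej] add [qrdk,zuv] -> 13 lines: qbscu wxvg tjrr xkzl qrdk zuv kzuiw tiuk muz wmw fpuvo ovqj jgdm

Answer: qbscu
wxvg
tjrr
xkzl
qrdk
zuv
kzuiw
tiuk
muz
wmw
fpuvo
ovqj
jgdm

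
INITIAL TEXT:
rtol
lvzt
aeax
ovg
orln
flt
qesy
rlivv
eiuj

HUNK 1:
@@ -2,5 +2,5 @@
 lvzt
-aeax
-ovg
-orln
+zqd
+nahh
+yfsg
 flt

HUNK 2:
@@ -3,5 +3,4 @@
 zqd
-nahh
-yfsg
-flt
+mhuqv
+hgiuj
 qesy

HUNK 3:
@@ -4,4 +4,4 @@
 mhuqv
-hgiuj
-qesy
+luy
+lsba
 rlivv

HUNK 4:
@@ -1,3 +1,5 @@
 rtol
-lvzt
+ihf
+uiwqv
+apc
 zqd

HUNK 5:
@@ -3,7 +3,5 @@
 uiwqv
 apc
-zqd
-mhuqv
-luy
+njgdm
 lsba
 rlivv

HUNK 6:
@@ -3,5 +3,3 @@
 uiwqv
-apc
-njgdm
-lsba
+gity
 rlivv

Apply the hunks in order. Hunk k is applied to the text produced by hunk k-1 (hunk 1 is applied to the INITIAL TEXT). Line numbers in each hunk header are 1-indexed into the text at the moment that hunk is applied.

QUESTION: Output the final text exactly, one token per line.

Answer: rtol
ihf
uiwqv
gity
rlivv
eiuj

Derivation:
Hunk 1: at line 2 remove [aeax,ovg,orln] add [zqd,nahh,yfsg] -> 9 lines: rtol lvzt zqd nahh yfsg flt qesy rlivv eiuj
Hunk 2: at line 3 remove [nahh,yfsg,flt] add [mhuqv,hgiuj] -> 8 lines: rtol lvzt zqd mhuqv hgiuj qesy rlivv eiuj
Hunk 3: at line 4 remove [hgiuj,qesy] add [luy,lsba] -> 8 lines: rtol lvzt zqd mhuqv luy lsba rlivv eiuj
Hunk 4: at line 1 remove [lvzt] add [ihf,uiwqv,apc] -> 10 lines: rtol ihf uiwqv apc zqd mhuqv luy lsba rlivv eiuj
Hunk 5: at line 3 remove [zqd,mhuqv,luy] add [njgdm] -> 8 lines: rtol ihf uiwqv apc njgdm lsba rlivv eiuj
Hunk 6: at line 3 remove [apc,njgdm,lsba] add [gity] -> 6 lines: rtol ihf uiwqv gity rlivv eiuj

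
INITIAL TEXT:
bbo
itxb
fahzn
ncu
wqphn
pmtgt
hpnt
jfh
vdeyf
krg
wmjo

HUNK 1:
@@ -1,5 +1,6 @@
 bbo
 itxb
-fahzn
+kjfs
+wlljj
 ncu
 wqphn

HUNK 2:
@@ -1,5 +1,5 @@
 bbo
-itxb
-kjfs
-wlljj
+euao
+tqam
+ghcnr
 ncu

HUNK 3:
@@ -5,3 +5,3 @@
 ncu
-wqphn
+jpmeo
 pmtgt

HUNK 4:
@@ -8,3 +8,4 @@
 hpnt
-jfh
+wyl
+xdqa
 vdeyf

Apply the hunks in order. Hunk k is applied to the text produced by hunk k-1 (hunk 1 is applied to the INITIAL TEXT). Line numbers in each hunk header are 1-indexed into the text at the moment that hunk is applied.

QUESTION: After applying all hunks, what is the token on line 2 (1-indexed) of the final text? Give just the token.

Answer: euao

Derivation:
Hunk 1: at line 1 remove [fahzn] add [kjfs,wlljj] -> 12 lines: bbo itxb kjfs wlljj ncu wqphn pmtgt hpnt jfh vdeyf krg wmjo
Hunk 2: at line 1 remove [itxb,kjfs,wlljj] add [euao,tqam,ghcnr] -> 12 lines: bbo euao tqam ghcnr ncu wqphn pmtgt hpnt jfh vdeyf krg wmjo
Hunk 3: at line 5 remove [wqphn] add [jpmeo] -> 12 lines: bbo euao tqam ghcnr ncu jpmeo pmtgt hpnt jfh vdeyf krg wmjo
Hunk 4: at line 8 remove [jfh] add [wyl,xdqa] -> 13 lines: bbo euao tqam ghcnr ncu jpmeo pmtgt hpnt wyl xdqa vdeyf krg wmjo
Final line 2: euao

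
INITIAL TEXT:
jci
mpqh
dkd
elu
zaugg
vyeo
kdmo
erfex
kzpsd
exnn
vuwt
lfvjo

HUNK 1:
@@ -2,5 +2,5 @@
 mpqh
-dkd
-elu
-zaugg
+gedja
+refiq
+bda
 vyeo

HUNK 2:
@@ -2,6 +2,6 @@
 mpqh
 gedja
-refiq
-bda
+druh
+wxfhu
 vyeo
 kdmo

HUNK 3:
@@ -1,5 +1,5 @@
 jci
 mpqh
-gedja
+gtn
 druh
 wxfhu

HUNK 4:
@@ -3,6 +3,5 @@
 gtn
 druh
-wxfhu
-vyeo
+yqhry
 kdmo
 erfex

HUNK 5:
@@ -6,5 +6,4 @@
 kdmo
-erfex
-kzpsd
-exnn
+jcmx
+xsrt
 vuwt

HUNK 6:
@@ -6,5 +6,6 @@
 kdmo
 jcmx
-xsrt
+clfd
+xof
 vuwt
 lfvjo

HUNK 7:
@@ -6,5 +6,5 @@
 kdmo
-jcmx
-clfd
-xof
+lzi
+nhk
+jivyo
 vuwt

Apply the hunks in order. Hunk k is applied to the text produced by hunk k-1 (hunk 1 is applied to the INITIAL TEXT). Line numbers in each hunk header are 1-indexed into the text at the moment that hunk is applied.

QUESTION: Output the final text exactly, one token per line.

Answer: jci
mpqh
gtn
druh
yqhry
kdmo
lzi
nhk
jivyo
vuwt
lfvjo

Derivation:
Hunk 1: at line 2 remove [dkd,elu,zaugg] add [gedja,refiq,bda] -> 12 lines: jci mpqh gedja refiq bda vyeo kdmo erfex kzpsd exnn vuwt lfvjo
Hunk 2: at line 2 remove [refiq,bda] add [druh,wxfhu] -> 12 lines: jci mpqh gedja druh wxfhu vyeo kdmo erfex kzpsd exnn vuwt lfvjo
Hunk 3: at line 1 remove [gedja] add [gtn] -> 12 lines: jci mpqh gtn druh wxfhu vyeo kdmo erfex kzpsd exnn vuwt lfvjo
Hunk 4: at line 3 remove [wxfhu,vyeo] add [yqhry] -> 11 lines: jci mpqh gtn druh yqhry kdmo erfex kzpsd exnn vuwt lfvjo
Hunk 5: at line 6 remove [erfex,kzpsd,exnn] add [jcmx,xsrt] -> 10 lines: jci mpqh gtn druh yqhry kdmo jcmx xsrt vuwt lfvjo
Hunk 6: at line 6 remove [xsrt] add [clfd,xof] -> 11 lines: jci mpqh gtn druh yqhry kdmo jcmx clfd xof vuwt lfvjo
Hunk 7: at line 6 remove [jcmx,clfd,xof] add [lzi,nhk,jivyo] -> 11 lines: jci mpqh gtn druh yqhry kdmo lzi nhk jivyo vuwt lfvjo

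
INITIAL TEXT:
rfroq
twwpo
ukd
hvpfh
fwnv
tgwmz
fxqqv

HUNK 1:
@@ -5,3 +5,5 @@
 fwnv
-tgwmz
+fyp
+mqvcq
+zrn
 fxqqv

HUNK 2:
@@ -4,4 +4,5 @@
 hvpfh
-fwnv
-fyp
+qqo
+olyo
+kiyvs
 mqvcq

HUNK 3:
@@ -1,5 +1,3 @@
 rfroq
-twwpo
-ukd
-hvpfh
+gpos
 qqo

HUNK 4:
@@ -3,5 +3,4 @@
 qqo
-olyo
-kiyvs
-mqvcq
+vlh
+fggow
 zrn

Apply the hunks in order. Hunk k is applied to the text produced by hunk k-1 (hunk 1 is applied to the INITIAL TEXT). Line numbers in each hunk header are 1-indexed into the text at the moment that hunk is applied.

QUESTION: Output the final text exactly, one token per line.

Answer: rfroq
gpos
qqo
vlh
fggow
zrn
fxqqv

Derivation:
Hunk 1: at line 5 remove [tgwmz] add [fyp,mqvcq,zrn] -> 9 lines: rfroq twwpo ukd hvpfh fwnv fyp mqvcq zrn fxqqv
Hunk 2: at line 4 remove [fwnv,fyp] add [qqo,olyo,kiyvs] -> 10 lines: rfroq twwpo ukd hvpfh qqo olyo kiyvs mqvcq zrn fxqqv
Hunk 3: at line 1 remove [twwpo,ukd,hvpfh] add [gpos] -> 8 lines: rfroq gpos qqo olyo kiyvs mqvcq zrn fxqqv
Hunk 4: at line 3 remove [olyo,kiyvs,mqvcq] add [vlh,fggow] -> 7 lines: rfroq gpos qqo vlh fggow zrn fxqqv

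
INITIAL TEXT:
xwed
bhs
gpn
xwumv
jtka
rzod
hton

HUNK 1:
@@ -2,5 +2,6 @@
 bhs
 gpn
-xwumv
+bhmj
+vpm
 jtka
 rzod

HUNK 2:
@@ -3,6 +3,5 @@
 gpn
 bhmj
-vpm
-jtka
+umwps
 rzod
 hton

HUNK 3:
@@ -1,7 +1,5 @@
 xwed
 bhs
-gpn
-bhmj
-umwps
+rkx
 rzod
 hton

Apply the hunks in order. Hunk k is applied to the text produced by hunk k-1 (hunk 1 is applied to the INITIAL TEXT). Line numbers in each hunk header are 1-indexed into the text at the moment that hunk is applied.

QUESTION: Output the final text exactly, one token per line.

Hunk 1: at line 2 remove [xwumv] add [bhmj,vpm] -> 8 lines: xwed bhs gpn bhmj vpm jtka rzod hton
Hunk 2: at line 3 remove [vpm,jtka] add [umwps] -> 7 lines: xwed bhs gpn bhmj umwps rzod hton
Hunk 3: at line 1 remove [gpn,bhmj,umwps] add [rkx] -> 5 lines: xwed bhs rkx rzod hton

Answer: xwed
bhs
rkx
rzod
hton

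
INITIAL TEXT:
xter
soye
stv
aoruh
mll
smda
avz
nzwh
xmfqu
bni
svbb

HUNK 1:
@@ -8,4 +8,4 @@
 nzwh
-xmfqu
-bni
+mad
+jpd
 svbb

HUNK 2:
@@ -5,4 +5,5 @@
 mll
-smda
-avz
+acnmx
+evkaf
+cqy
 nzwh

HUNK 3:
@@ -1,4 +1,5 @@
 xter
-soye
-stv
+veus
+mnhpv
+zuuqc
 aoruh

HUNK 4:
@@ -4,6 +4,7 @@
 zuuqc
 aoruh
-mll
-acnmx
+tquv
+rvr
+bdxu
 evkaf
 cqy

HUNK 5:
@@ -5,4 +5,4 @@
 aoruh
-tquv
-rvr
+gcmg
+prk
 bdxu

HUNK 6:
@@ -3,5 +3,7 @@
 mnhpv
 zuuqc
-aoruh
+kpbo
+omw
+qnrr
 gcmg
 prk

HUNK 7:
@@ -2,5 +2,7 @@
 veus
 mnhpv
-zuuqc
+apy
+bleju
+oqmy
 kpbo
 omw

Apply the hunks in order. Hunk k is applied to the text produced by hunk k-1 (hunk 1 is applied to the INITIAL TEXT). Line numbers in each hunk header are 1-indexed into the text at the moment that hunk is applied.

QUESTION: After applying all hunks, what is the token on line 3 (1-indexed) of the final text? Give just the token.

Hunk 1: at line 8 remove [xmfqu,bni] add [mad,jpd] -> 11 lines: xter soye stv aoruh mll smda avz nzwh mad jpd svbb
Hunk 2: at line 5 remove [smda,avz] add [acnmx,evkaf,cqy] -> 12 lines: xter soye stv aoruh mll acnmx evkaf cqy nzwh mad jpd svbb
Hunk 3: at line 1 remove [soye,stv] add [veus,mnhpv,zuuqc] -> 13 lines: xter veus mnhpv zuuqc aoruh mll acnmx evkaf cqy nzwh mad jpd svbb
Hunk 4: at line 4 remove [mll,acnmx] add [tquv,rvr,bdxu] -> 14 lines: xter veus mnhpv zuuqc aoruh tquv rvr bdxu evkaf cqy nzwh mad jpd svbb
Hunk 5: at line 5 remove [tquv,rvr] add [gcmg,prk] -> 14 lines: xter veus mnhpv zuuqc aoruh gcmg prk bdxu evkaf cqy nzwh mad jpd svbb
Hunk 6: at line 3 remove [aoruh] add [kpbo,omw,qnrr] -> 16 lines: xter veus mnhpv zuuqc kpbo omw qnrr gcmg prk bdxu evkaf cqy nzwh mad jpd svbb
Hunk 7: at line 2 remove [zuuqc] add [apy,bleju,oqmy] -> 18 lines: xter veus mnhpv apy bleju oqmy kpbo omw qnrr gcmg prk bdxu evkaf cqy nzwh mad jpd svbb
Final line 3: mnhpv

Answer: mnhpv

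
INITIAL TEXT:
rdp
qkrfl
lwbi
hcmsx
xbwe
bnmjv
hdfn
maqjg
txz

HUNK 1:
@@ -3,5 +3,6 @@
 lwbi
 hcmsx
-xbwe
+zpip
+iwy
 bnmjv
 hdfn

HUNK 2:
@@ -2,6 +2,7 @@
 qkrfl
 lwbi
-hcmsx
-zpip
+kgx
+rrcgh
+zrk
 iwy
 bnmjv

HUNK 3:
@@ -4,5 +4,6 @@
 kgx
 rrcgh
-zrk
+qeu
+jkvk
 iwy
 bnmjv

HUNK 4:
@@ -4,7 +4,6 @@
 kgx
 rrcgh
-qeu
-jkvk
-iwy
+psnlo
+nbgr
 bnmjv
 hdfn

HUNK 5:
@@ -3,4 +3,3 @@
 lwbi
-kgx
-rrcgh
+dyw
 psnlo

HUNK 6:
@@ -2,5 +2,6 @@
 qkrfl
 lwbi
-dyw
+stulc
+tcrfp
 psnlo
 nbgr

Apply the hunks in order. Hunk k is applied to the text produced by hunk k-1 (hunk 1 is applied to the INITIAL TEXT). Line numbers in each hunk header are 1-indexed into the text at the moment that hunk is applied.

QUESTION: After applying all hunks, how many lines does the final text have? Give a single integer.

Answer: 11

Derivation:
Hunk 1: at line 3 remove [xbwe] add [zpip,iwy] -> 10 lines: rdp qkrfl lwbi hcmsx zpip iwy bnmjv hdfn maqjg txz
Hunk 2: at line 2 remove [hcmsx,zpip] add [kgx,rrcgh,zrk] -> 11 lines: rdp qkrfl lwbi kgx rrcgh zrk iwy bnmjv hdfn maqjg txz
Hunk 3: at line 4 remove [zrk] add [qeu,jkvk] -> 12 lines: rdp qkrfl lwbi kgx rrcgh qeu jkvk iwy bnmjv hdfn maqjg txz
Hunk 4: at line 4 remove [qeu,jkvk,iwy] add [psnlo,nbgr] -> 11 lines: rdp qkrfl lwbi kgx rrcgh psnlo nbgr bnmjv hdfn maqjg txz
Hunk 5: at line 3 remove [kgx,rrcgh] add [dyw] -> 10 lines: rdp qkrfl lwbi dyw psnlo nbgr bnmjv hdfn maqjg txz
Hunk 6: at line 2 remove [dyw] add [stulc,tcrfp] -> 11 lines: rdp qkrfl lwbi stulc tcrfp psnlo nbgr bnmjv hdfn maqjg txz
Final line count: 11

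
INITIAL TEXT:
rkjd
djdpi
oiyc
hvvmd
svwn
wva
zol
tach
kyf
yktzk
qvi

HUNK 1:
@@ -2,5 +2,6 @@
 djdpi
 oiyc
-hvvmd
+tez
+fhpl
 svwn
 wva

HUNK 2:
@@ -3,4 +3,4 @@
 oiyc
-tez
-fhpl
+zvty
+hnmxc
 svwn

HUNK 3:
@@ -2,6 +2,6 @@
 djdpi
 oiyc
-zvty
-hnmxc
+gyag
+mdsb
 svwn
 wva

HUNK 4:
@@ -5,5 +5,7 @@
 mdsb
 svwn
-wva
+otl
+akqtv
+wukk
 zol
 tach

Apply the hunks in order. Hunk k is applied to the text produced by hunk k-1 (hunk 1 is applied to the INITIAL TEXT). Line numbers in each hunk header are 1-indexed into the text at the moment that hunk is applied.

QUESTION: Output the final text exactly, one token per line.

Answer: rkjd
djdpi
oiyc
gyag
mdsb
svwn
otl
akqtv
wukk
zol
tach
kyf
yktzk
qvi

Derivation:
Hunk 1: at line 2 remove [hvvmd] add [tez,fhpl] -> 12 lines: rkjd djdpi oiyc tez fhpl svwn wva zol tach kyf yktzk qvi
Hunk 2: at line 3 remove [tez,fhpl] add [zvty,hnmxc] -> 12 lines: rkjd djdpi oiyc zvty hnmxc svwn wva zol tach kyf yktzk qvi
Hunk 3: at line 2 remove [zvty,hnmxc] add [gyag,mdsb] -> 12 lines: rkjd djdpi oiyc gyag mdsb svwn wva zol tach kyf yktzk qvi
Hunk 4: at line 5 remove [wva] add [otl,akqtv,wukk] -> 14 lines: rkjd djdpi oiyc gyag mdsb svwn otl akqtv wukk zol tach kyf yktzk qvi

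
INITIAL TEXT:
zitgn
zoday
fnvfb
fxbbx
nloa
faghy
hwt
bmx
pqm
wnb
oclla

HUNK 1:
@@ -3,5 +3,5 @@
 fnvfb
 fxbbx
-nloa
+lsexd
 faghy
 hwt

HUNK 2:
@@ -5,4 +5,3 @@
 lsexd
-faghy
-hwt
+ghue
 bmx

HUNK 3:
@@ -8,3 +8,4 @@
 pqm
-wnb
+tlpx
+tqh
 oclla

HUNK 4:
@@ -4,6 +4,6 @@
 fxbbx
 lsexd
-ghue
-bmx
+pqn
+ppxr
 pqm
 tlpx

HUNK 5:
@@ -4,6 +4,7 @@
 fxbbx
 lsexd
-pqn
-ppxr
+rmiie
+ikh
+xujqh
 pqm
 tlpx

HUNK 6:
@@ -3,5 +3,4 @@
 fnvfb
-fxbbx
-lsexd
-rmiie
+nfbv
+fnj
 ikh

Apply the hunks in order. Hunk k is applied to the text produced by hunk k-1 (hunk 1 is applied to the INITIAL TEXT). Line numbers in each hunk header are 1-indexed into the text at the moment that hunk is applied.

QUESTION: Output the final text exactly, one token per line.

Hunk 1: at line 3 remove [nloa] add [lsexd] -> 11 lines: zitgn zoday fnvfb fxbbx lsexd faghy hwt bmx pqm wnb oclla
Hunk 2: at line 5 remove [faghy,hwt] add [ghue] -> 10 lines: zitgn zoday fnvfb fxbbx lsexd ghue bmx pqm wnb oclla
Hunk 3: at line 8 remove [wnb] add [tlpx,tqh] -> 11 lines: zitgn zoday fnvfb fxbbx lsexd ghue bmx pqm tlpx tqh oclla
Hunk 4: at line 4 remove [ghue,bmx] add [pqn,ppxr] -> 11 lines: zitgn zoday fnvfb fxbbx lsexd pqn ppxr pqm tlpx tqh oclla
Hunk 5: at line 4 remove [pqn,ppxr] add [rmiie,ikh,xujqh] -> 12 lines: zitgn zoday fnvfb fxbbx lsexd rmiie ikh xujqh pqm tlpx tqh oclla
Hunk 6: at line 3 remove [fxbbx,lsexd,rmiie] add [nfbv,fnj] -> 11 lines: zitgn zoday fnvfb nfbv fnj ikh xujqh pqm tlpx tqh oclla

Answer: zitgn
zoday
fnvfb
nfbv
fnj
ikh
xujqh
pqm
tlpx
tqh
oclla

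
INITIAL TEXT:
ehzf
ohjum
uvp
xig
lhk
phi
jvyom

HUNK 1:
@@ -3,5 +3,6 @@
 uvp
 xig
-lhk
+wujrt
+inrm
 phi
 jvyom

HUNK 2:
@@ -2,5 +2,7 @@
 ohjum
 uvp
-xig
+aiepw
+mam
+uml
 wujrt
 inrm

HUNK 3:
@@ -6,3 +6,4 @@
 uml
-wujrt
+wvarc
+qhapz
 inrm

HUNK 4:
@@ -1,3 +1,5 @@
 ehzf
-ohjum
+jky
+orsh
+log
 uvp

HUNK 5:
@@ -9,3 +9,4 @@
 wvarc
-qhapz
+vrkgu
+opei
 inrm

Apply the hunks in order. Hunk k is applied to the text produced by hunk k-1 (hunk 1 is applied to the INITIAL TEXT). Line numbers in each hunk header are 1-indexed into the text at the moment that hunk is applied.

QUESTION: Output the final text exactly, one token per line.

Answer: ehzf
jky
orsh
log
uvp
aiepw
mam
uml
wvarc
vrkgu
opei
inrm
phi
jvyom

Derivation:
Hunk 1: at line 3 remove [lhk] add [wujrt,inrm] -> 8 lines: ehzf ohjum uvp xig wujrt inrm phi jvyom
Hunk 2: at line 2 remove [xig] add [aiepw,mam,uml] -> 10 lines: ehzf ohjum uvp aiepw mam uml wujrt inrm phi jvyom
Hunk 3: at line 6 remove [wujrt] add [wvarc,qhapz] -> 11 lines: ehzf ohjum uvp aiepw mam uml wvarc qhapz inrm phi jvyom
Hunk 4: at line 1 remove [ohjum] add [jky,orsh,log] -> 13 lines: ehzf jky orsh log uvp aiepw mam uml wvarc qhapz inrm phi jvyom
Hunk 5: at line 9 remove [qhapz] add [vrkgu,opei] -> 14 lines: ehzf jky orsh log uvp aiepw mam uml wvarc vrkgu opei inrm phi jvyom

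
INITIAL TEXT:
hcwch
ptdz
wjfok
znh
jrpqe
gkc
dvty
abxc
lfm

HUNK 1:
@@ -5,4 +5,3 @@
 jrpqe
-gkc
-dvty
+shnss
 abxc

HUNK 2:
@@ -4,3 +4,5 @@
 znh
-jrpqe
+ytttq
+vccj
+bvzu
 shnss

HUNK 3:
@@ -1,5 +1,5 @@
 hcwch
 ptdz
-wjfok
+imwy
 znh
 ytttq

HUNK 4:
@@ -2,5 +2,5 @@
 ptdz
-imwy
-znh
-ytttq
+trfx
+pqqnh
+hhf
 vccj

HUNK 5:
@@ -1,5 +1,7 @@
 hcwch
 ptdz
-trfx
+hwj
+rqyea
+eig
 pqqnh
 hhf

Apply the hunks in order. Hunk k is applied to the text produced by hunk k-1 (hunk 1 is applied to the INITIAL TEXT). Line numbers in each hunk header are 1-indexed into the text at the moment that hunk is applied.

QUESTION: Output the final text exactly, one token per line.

Answer: hcwch
ptdz
hwj
rqyea
eig
pqqnh
hhf
vccj
bvzu
shnss
abxc
lfm

Derivation:
Hunk 1: at line 5 remove [gkc,dvty] add [shnss] -> 8 lines: hcwch ptdz wjfok znh jrpqe shnss abxc lfm
Hunk 2: at line 4 remove [jrpqe] add [ytttq,vccj,bvzu] -> 10 lines: hcwch ptdz wjfok znh ytttq vccj bvzu shnss abxc lfm
Hunk 3: at line 1 remove [wjfok] add [imwy] -> 10 lines: hcwch ptdz imwy znh ytttq vccj bvzu shnss abxc lfm
Hunk 4: at line 2 remove [imwy,znh,ytttq] add [trfx,pqqnh,hhf] -> 10 lines: hcwch ptdz trfx pqqnh hhf vccj bvzu shnss abxc lfm
Hunk 5: at line 1 remove [trfx] add [hwj,rqyea,eig] -> 12 lines: hcwch ptdz hwj rqyea eig pqqnh hhf vccj bvzu shnss abxc lfm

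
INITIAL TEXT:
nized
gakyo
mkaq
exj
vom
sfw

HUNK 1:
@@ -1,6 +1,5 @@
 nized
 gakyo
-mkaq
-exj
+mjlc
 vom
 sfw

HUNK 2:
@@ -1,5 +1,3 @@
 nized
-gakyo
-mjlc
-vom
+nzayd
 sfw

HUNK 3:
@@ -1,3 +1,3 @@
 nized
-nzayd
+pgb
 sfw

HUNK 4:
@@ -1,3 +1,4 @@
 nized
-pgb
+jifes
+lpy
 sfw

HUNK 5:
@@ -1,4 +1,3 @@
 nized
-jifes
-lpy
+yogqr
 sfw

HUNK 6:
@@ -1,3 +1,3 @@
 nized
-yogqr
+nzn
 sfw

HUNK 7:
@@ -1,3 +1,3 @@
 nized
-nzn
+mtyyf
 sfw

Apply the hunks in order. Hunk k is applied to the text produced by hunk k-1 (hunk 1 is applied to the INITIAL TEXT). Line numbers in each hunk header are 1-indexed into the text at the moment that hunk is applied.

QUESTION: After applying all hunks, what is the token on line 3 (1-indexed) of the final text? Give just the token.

Hunk 1: at line 1 remove [mkaq,exj] add [mjlc] -> 5 lines: nized gakyo mjlc vom sfw
Hunk 2: at line 1 remove [gakyo,mjlc,vom] add [nzayd] -> 3 lines: nized nzayd sfw
Hunk 3: at line 1 remove [nzayd] add [pgb] -> 3 lines: nized pgb sfw
Hunk 4: at line 1 remove [pgb] add [jifes,lpy] -> 4 lines: nized jifes lpy sfw
Hunk 5: at line 1 remove [jifes,lpy] add [yogqr] -> 3 lines: nized yogqr sfw
Hunk 6: at line 1 remove [yogqr] add [nzn] -> 3 lines: nized nzn sfw
Hunk 7: at line 1 remove [nzn] add [mtyyf] -> 3 lines: nized mtyyf sfw
Final line 3: sfw

Answer: sfw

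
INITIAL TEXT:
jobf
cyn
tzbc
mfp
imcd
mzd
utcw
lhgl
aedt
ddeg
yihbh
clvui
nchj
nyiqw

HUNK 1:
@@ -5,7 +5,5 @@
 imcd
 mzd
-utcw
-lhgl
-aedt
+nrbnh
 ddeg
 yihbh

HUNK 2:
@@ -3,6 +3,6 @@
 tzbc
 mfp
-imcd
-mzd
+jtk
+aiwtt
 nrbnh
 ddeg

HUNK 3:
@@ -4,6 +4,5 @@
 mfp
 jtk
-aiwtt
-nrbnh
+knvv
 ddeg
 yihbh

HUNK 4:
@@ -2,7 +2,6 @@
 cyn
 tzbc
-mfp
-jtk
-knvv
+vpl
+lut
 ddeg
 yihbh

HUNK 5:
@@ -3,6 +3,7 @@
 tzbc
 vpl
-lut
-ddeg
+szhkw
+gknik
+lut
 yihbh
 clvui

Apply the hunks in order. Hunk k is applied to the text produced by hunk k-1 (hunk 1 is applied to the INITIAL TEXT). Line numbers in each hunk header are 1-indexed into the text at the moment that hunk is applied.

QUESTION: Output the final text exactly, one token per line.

Hunk 1: at line 5 remove [utcw,lhgl,aedt] add [nrbnh] -> 12 lines: jobf cyn tzbc mfp imcd mzd nrbnh ddeg yihbh clvui nchj nyiqw
Hunk 2: at line 3 remove [imcd,mzd] add [jtk,aiwtt] -> 12 lines: jobf cyn tzbc mfp jtk aiwtt nrbnh ddeg yihbh clvui nchj nyiqw
Hunk 3: at line 4 remove [aiwtt,nrbnh] add [knvv] -> 11 lines: jobf cyn tzbc mfp jtk knvv ddeg yihbh clvui nchj nyiqw
Hunk 4: at line 2 remove [mfp,jtk,knvv] add [vpl,lut] -> 10 lines: jobf cyn tzbc vpl lut ddeg yihbh clvui nchj nyiqw
Hunk 5: at line 3 remove [lut,ddeg] add [szhkw,gknik,lut] -> 11 lines: jobf cyn tzbc vpl szhkw gknik lut yihbh clvui nchj nyiqw

Answer: jobf
cyn
tzbc
vpl
szhkw
gknik
lut
yihbh
clvui
nchj
nyiqw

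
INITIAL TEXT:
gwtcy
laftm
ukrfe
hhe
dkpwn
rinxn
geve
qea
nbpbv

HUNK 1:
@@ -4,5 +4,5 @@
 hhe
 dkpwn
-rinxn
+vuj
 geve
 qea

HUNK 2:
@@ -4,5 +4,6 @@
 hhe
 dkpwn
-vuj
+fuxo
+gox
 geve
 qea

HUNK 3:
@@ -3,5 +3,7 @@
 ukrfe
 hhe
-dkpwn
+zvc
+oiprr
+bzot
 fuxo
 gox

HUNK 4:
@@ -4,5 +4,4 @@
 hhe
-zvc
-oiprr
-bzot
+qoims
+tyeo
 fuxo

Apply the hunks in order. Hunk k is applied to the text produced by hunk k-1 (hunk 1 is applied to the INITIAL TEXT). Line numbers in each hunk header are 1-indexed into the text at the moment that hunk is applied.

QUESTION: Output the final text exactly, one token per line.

Hunk 1: at line 4 remove [rinxn] add [vuj] -> 9 lines: gwtcy laftm ukrfe hhe dkpwn vuj geve qea nbpbv
Hunk 2: at line 4 remove [vuj] add [fuxo,gox] -> 10 lines: gwtcy laftm ukrfe hhe dkpwn fuxo gox geve qea nbpbv
Hunk 3: at line 3 remove [dkpwn] add [zvc,oiprr,bzot] -> 12 lines: gwtcy laftm ukrfe hhe zvc oiprr bzot fuxo gox geve qea nbpbv
Hunk 4: at line 4 remove [zvc,oiprr,bzot] add [qoims,tyeo] -> 11 lines: gwtcy laftm ukrfe hhe qoims tyeo fuxo gox geve qea nbpbv

Answer: gwtcy
laftm
ukrfe
hhe
qoims
tyeo
fuxo
gox
geve
qea
nbpbv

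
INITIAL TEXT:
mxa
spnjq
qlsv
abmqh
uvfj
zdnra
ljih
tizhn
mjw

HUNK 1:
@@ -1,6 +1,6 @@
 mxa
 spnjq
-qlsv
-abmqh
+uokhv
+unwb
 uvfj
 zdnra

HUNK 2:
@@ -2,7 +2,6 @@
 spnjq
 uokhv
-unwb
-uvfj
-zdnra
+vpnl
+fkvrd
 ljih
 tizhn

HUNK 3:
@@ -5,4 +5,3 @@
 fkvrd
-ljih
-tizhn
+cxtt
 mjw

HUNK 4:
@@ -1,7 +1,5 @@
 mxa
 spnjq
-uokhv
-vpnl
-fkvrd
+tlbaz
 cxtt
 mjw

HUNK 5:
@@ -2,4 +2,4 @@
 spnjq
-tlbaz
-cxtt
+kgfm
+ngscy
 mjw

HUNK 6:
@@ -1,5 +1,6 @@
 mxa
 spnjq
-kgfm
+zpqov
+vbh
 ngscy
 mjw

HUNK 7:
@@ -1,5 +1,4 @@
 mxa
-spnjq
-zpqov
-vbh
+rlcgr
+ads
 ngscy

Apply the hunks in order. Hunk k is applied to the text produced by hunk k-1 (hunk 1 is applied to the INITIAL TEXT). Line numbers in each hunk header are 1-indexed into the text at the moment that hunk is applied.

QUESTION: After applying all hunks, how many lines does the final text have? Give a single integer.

Hunk 1: at line 1 remove [qlsv,abmqh] add [uokhv,unwb] -> 9 lines: mxa spnjq uokhv unwb uvfj zdnra ljih tizhn mjw
Hunk 2: at line 2 remove [unwb,uvfj,zdnra] add [vpnl,fkvrd] -> 8 lines: mxa spnjq uokhv vpnl fkvrd ljih tizhn mjw
Hunk 3: at line 5 remove [ljih,tizhn] add [cxtt] -> 7 lines: mxa spnjq uokhv vpnl fkvrd cxtt mjw
Hunk 4: at line 1 remove [uokhv,vpnl,fkvrd] add [tlbaz] -> 5 lines: mxa spnjq tlbaz cxtt mjw
Hunk 5: at line 2 remove [tlbaz,cxtt] add [kgfm,ngscy] -> 5 lines: mxa spnjq kgfm ngscy mjw
Hunk 6: at line 1 remove [kgfm] add [zpqov,vbh] -> 6 lines: mxa spnjq zpqov vbh ngscy mjw
Hunk 7: at line 1 remove [spnjq,zpqov,vbh] add [rlcgr,ads] -> 5 lines: mxa rlcgr ads ngscy mjw
Final line count: 5

Answer: 5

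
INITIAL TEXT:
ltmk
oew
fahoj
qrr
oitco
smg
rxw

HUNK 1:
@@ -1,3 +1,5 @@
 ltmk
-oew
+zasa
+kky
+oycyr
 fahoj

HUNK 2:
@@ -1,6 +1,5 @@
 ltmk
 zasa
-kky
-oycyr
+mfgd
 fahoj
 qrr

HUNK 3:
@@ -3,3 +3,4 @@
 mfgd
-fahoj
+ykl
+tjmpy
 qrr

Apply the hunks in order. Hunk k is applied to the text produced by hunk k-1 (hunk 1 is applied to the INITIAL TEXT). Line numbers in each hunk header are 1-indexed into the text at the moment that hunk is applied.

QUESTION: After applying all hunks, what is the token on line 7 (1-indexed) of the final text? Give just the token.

Hunk 1: at line 1 remove [oew] add [zasa,kky,oycyr] -> 9 lines: ltmk zasa kky oycyr fahoj qrr oitco smg rxw
Hunk 2: at line 1 remove [kky,oycyr] add [mfgd] -> 8 lines: ltmk zasa mfgd fahoj qrr oitco smg rxw
Hunk 3: at line 3 remove [fahoj] add [ykl,tjmpy] -> 9 lines: ltmk zasa mfgd ykl tjmpy qrr oitco smg rxw
Final line 7: oitco

Answer: oitco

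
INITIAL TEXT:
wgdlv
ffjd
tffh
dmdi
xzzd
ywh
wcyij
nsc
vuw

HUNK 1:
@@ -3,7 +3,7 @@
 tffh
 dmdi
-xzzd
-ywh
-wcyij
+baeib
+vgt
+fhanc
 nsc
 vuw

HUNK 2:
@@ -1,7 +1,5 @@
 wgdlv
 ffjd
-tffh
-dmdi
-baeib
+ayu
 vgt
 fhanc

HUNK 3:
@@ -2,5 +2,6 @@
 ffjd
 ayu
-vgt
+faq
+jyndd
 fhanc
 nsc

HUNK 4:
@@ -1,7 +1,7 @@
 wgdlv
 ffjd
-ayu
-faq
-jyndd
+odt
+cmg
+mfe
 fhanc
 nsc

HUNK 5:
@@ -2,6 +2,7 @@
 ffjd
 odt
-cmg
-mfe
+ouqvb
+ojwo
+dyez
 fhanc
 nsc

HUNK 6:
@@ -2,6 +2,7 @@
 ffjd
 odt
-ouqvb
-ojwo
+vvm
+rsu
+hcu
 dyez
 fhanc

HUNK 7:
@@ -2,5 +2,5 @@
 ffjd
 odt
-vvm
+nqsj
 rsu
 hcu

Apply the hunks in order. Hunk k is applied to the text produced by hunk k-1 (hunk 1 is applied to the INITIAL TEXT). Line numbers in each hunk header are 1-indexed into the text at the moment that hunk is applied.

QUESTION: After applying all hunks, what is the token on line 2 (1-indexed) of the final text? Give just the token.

Hunk 1: at line 3 remove [xzzd,ywh,wcyij] add [baeib,vgt,fhanc] -> 9 lines: wgdlv ffjd tffh dmdi baeib vgt fhanc nsc vuw
Hunk 2: at line 1 remove [tffh,dmdi,baeib] add [ayu] -> 7 lines: wgdlv ffjd ayu vgt fhanc nsc vuw
Hunk 3: at line 2 remove [vgt] add [faq,jyndd] -> 8 lines: wgdlv ffjd ayu faq jyndd fhanc nsc vuw
Hunk 4: at line 1 remove [ayu,faq,jyndd] add [odt,cmg,mfe] -> 8 lines: wgdlv ffjd odt cmg mfe fhanc nsc vuw
Hunk 5: at line 2 remove [cmg,mfe] add [ouqvb,ojwo,dyez] -> 9 lines: wgdlv ffjd odt ouqvb ojwo dyez fhanc nsc vuw
Hunk 6: at line 2 remove [ouqvb,ojwo] add [vvm,rsu,hcu] -> 10 lines: wgdlv ffjd odt vvm rsu hcu dyez fhanc nsc vuw
Hunk 7: at line 2 remove [vvm] add [nqsj] -> 10 lines: wgdlv ffjd odt nqsj rsu hcu dyez fhanc nsc vuw
Final line 2: ffjd

Answer: ffjd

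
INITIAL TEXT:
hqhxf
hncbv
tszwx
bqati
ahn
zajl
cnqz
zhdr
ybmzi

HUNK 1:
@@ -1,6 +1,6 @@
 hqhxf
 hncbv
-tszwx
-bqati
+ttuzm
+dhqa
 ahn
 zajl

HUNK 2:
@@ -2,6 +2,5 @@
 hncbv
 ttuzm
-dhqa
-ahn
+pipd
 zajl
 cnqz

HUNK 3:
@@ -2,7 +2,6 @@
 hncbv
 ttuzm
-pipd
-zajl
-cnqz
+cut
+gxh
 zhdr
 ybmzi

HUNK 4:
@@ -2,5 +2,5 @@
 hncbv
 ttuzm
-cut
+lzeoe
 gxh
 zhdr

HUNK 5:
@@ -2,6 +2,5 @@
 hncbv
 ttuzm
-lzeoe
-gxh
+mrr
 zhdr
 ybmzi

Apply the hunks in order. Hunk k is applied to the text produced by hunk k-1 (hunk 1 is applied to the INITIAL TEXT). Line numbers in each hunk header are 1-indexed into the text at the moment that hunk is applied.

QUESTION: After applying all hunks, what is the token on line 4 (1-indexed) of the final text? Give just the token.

Answer: mrr

Derivation:
Hunk 1: at line 1 remove [tszwx,bqati] add [ttuzm,dhqa] -> 9 lines: hqhxf hncbv ttuzm dhqa ahn zajl cnqz zhdr ybmzi
Hunk 2: at line 2 remove [dhqa,ahn] add [pipd] -> 8 lines: hqhxf hncbv ttuzm pipd zajl cnqz zhdr ybmzi
Hunk 3: at line 2 remove [pipd,zajl,cnqz] add [cut,gxh] -> 7 lines: hqhxf hncbv ttuzm cut gxh zhdr ybmzi
Hunk 4: at line 2 remove [cut] add [lzeoe] -> 7 lines: hqhxf hncbv ttuzm lzeoe gxh zhdr ybmzi
Hunk 5: at line 2 remove [lzeoe,gxh] add [mrr] -> 6 lines: hqhxf hncbv ttuzm mrr zhdr ybmzi
Final line 4: mrr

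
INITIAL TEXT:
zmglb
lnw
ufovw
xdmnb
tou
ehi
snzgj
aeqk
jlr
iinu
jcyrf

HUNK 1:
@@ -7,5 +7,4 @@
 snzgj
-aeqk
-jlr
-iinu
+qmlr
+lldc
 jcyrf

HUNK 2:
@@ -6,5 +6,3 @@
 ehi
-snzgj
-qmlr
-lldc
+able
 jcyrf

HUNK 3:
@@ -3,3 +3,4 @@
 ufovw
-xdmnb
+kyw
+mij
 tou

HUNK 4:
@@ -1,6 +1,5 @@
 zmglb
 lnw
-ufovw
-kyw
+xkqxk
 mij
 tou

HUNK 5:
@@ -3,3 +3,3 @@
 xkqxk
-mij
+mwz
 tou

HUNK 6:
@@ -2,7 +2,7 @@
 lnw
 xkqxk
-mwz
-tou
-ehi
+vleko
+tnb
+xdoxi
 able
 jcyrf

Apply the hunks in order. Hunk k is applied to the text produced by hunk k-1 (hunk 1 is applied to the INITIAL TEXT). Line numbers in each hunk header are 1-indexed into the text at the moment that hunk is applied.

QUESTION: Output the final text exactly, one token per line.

Answer: zmglb
lnw
xkqxk
vleko
tnb
xdoxi
able
jcyrf

Derivation:
Hunk 1: at line 7 remove [aeqk,jlr,iinu] add [qmlr,lldc] -> 10 lines: zmglb lnw ufovw xdmnb tou ehi snzgj qmlr lldc jcyrf
Hunk 2: at line 6 remove [snzgj,qmlr,lldc] add [able] -> 8 lines: zmglb lnw ufovw xdmnb tou ehi able jcyrf
Hunk 3: at line 3 remove [xdmnb] add [kyw,mij] -> 9 lines: zmglb lnw ufovw kyw mij tou ehi able jcyrf
Hunk 4: at line 1 remove [ufovw,kyw] add [xkqxk] -> 8 lines: zmglb lnw xkqxk mij tou ehi able jcyrf
Hunk 5: at line 3 remove [mij] add [mwz] -> 8 lines: zmglb lnw xkqxk mwz tou ehi able jcyrf
Hunk 6: at line 2 remove [mwz,tou,ehi] add [vleko,tnb,xdoxi] -> 8 lines: zmglb lnw xkqxk vleko tnb xdoxi able jcyrf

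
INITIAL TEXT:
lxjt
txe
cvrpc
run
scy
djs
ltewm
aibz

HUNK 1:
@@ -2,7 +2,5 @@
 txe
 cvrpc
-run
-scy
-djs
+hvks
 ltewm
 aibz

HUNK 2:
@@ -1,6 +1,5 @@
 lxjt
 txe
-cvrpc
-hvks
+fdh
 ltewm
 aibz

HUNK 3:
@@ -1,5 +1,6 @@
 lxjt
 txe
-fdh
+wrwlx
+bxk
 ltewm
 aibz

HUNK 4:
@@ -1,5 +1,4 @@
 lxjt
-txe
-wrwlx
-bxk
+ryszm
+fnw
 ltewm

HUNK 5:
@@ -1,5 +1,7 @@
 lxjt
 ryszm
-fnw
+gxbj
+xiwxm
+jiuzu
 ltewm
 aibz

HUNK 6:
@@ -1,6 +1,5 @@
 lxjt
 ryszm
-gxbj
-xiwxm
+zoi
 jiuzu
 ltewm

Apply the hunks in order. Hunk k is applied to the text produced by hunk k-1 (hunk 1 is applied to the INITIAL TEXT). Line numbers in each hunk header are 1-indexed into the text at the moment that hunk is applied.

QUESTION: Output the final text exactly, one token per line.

Hunk 1: at line 2 remove [run,scy,djs] add [hvks] -> 6 lines: lxjt txe cvrpc hvks ltewm aibz
Hunk 2: at line 1 remove [cvrpc,hvks] add [fdh] -> 5 lines: lxjt txe fdh ltewm aibz
Hunk 3: at line 1 remove [fdh] add [wrwlx,bxk] -> 6 lines: lxjt txe wrwlx bxk ltewm aibz
Hunk 4: at line 1 remove [txe,wrwlx,bxk] add [ryszm,fnw] -> 5 lines: lxjt ryszm fnw ltewm aibz
Hunk 5: at line 1 remove [fnw] add [gxbj,xiwxm,jiuzu] -> 7 lines: lxjt ryszm gxbj xiwxm jiuzu ltewm aibz
Hunk 6: at line 1 remove [gxbj,xiwxm] add [zoi] -> 6 lines: lxjt ryszm zoi jiuzu ltewm aibz

Answer: lxjt
ryszm
zoi
jiuzu
ltewm
aibz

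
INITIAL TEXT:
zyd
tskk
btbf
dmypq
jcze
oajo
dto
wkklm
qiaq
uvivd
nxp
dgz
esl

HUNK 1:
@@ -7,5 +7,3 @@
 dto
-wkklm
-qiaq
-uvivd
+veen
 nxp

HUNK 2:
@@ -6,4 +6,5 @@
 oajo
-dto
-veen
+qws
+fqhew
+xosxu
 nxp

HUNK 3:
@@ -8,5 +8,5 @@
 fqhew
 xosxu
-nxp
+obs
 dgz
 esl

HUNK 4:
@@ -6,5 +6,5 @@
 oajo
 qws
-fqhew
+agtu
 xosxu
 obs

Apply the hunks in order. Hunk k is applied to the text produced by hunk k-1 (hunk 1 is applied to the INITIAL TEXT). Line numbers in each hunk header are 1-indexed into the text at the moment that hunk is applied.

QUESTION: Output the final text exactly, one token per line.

Hunk 1: at line 7 remove [wkklm,qiaq,uvivd] add [veen] -> 11 lines: zyd tskk btbf dmypq jcze oajo dto veen nxp dgz esl
Hunk 2: at line 6 remove [dto,veen] add [qws,fqhew,xosxu] -> 12 lines: zyd tskk btbf dmypq jcze oajo qws fqhew xosxu nxp dgz esl
Hunk 3: at line 8 remove [nxp] add [obs] -> 12 lines: zyd tskk btbf dmypq jcze oajo qws fqhew xosxu obs dgz esl
Hunk 4: at line 6 remove [fqhew] add [agtu] -> 12 lines: zyd tskk btbf dmypq jcze oajo qws agtu xosxu obs dgz esl

Answer: zyd
tskk
btbf
dmypq
jcze
oajo
qws
agtu
xosxu
obs
dgz
esl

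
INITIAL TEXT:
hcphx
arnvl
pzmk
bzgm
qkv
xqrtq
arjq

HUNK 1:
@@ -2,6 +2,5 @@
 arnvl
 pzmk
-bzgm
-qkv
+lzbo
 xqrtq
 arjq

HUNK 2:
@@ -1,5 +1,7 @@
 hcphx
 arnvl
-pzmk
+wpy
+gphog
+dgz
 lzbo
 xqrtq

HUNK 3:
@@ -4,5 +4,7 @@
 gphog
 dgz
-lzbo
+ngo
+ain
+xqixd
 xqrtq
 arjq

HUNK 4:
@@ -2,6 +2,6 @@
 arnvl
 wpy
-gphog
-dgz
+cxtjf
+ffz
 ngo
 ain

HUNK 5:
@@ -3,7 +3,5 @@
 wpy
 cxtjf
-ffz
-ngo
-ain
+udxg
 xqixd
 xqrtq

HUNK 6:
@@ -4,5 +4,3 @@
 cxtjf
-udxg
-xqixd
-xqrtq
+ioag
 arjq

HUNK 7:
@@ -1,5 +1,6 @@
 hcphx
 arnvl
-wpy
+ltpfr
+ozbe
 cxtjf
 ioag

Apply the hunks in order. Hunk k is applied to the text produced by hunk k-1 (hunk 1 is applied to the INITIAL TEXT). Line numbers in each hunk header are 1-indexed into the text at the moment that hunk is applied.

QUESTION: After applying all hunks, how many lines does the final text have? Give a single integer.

Answer: 7

Derivation:
Hunk 1: at line 2 remove [bzgm,qkv] add [lzbo] -> 6 lines: hcphx arnvl pzmk lzbo xqrtq arjq
Hunk 2: at line 1 remove [pzmk] add [wpy,gphog,dgz] -> 8 lines: hcphx arnvl wpy gphog dgz lzbo xqrtq arjq
Hunk 3: at line 4 remove [lzbo] add [ngo,ain,xqixd] -> 10 lines: hcphx arnvl wpy gphog dgz ngo ain xqixd xqrtq arjq
Hunk 4: at line 2 remove [gphog,dgz] add [cxtjf,ffz] -> 10 lines: hcphx arnvl wpy cxtjf ffz ngo ain xqixd xqrtq arjq
Hunk 5: at line 3 remove [ffz,ngo,ain] add [udxg] -> 8 lines: hcphx arnvl wpy cxtjf udxg xqixd xqrtq arjq
Hunk 6: at line 4 remove [udxg,xqixd,xqrtq] add [ioag] -> 6 lines: hcphx arnvl wpy cxtjf ioag arjq
Hunk 7: at line 1 remove [wpy] add [ltpfr,ozbe] -> 7 lines: hcphx arnvl ltpfr ozbe cxtjf ioag arjq
Final line count: 7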